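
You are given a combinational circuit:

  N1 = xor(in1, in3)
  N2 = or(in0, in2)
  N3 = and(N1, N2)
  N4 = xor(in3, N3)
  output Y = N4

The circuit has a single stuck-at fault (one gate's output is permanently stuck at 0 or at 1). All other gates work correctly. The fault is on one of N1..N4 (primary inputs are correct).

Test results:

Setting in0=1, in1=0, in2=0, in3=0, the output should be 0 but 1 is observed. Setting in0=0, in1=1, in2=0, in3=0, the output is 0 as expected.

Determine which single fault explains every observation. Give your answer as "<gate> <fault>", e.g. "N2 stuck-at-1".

Fault-free values for test 1 (in0=1, in1=0, in2=0, in3=0): N1=0, N2=1, N3=0, N4=0, giving Y=0. Observed 1.
Test 1: faults giving observed 1 are {N1 stuck-at-1, N3 stuck-at-1, N4 stuck-at-1}.
Test 2 (in0=0, in1=1, in2=0, in3=0): fault-free N1=1, N2=0, N3=0, N4=0 → 0; observed 0. Eliminates N3 stuck-at-1, N4 stuck-at-1.
Only N1 stuck-at-1 is consistent with every test.

N1 stuck-at-1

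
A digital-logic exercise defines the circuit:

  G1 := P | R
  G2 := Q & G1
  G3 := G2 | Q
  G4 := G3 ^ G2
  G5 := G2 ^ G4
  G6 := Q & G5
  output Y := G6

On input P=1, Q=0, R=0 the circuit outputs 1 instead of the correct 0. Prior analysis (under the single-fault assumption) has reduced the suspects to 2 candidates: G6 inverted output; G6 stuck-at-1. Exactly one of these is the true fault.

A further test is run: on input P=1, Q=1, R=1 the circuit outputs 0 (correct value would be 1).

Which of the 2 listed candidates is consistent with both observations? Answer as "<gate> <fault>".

Evaluate each candidate on input P=1, Q=1, R=1:
  G6 inverted output: G1=1, G2=1, G3=1, G4=0, G5=1, G6=0 [inverted output] → 0 — matches
  G6 stuck-at-1: G1=1, G2=1, G3=1, G4=0, G5=1, G6=1 [stuck-at-1] → 1 — eliminated
Only G6 inverted output reproduces the observed 0.

G6 inverted output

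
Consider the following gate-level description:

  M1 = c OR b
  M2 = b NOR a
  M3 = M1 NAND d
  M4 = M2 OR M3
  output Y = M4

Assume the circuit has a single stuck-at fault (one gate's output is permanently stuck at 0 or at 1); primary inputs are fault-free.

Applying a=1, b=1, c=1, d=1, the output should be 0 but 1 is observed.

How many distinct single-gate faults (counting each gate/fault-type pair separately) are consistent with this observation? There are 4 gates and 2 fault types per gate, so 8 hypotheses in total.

4

Fault-free: M1=1, M2=0, M3=0, M4=0 → 0. Observed 1.
  M1 stuck-at-0: output 1 ✓
  M1 stuck-at-1: output 0 ✗
  M2 stuck-at-0: output 0 ✗
  M2 stuck-at-1: output 1 ✓
  M3 stuck-at-0: output 0 ✗
  M3 stuck-at-1: output 1 ✓
  M4 stuck-at-0: output 0 ✗
  M4 stuck-at-1: output 1 ✓
Consistent faults: {M1 stuck-at-0, M2 stuck-at-1, M3 stuck-at-1, M4 stuck-at-1} — 4 in all.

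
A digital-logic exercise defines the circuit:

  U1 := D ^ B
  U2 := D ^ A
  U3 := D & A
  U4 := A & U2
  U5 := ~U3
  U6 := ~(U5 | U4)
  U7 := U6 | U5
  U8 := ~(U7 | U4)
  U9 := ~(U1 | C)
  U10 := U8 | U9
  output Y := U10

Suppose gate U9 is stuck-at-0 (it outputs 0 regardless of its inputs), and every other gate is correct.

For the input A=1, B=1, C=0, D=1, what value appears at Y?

0

Propagate with U9 forced: U1=0, U2=0, U3=1, U4=0, U5=0, U6=1, U7=1, U8=0, U9=0 [stuck-at-0], U10=0.
So Y = 0. (Without the fault it would be 1.)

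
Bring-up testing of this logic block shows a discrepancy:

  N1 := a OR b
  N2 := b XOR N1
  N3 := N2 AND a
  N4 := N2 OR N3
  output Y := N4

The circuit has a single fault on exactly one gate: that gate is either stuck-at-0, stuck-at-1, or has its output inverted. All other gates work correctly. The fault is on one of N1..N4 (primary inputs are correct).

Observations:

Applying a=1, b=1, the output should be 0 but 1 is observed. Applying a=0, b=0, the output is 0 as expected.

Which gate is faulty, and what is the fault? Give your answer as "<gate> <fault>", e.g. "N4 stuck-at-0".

Fault-free values for test 1 (a=1, b=1): N1=1, N2=0, N3=0, N4=0, giving Y=0. Observed 1.
Test 1: faults giving observed 1 are {N1 stuck-at-0, N1 inverted output, N2 stuck-at-1, N2 inverted output, N3 stuck-at-1, N3 inverted output, N4 stuck-at-1, N4 inverted output}.
Test 2 (a=0, b=0): fault-free N1=0, N2=0, N3=0, N4=0 → 0; observed 0. Eliminates N1 inverted output, N2 stuck-at-1, N2 inverted output, N3 stuck-at-1, N3 inverted output, N4 stuck-at-1, N4 inverted output.
Only N1 stuck-at-0 is consistent with every test.

N1 stuck-at-0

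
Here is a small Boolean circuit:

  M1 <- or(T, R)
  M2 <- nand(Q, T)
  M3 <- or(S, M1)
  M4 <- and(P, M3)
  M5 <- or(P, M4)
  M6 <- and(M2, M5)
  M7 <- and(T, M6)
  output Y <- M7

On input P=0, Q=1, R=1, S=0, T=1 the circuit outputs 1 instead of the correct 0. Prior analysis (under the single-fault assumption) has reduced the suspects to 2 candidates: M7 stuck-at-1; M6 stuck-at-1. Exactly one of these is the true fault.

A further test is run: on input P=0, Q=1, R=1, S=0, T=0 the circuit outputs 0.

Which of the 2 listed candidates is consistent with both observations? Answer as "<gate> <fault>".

M6 stuck-at-1

Evaluate each candidate on input P=0, Q=1, R=1, S=0, T=0:
  M7 stuck-at-1: M1=1, M2=1, M3=1, M4=0, M5=0, M6=0, M7=1 [stuck-at-1] → 1 — eliminated
  M6 stuck-at-1: M1=1, M2=1, M3=1, M4=0, M5=0, M6=1 [stuck-at-1], M7=0 → 0 — matches
Only M6 stuck-at-1 reproduces the observed 0.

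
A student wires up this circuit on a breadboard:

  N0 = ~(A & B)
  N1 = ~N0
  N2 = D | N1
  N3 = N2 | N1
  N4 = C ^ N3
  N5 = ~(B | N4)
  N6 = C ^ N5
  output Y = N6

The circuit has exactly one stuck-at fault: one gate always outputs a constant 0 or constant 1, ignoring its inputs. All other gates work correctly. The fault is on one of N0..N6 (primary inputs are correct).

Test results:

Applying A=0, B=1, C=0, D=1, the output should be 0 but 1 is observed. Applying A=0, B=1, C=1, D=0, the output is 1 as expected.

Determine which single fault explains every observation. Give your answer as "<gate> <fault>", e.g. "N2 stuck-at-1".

N6 stuck-at-1

Fault-free values for test 1 (A=0, B=1, C=0, D=1): N0=1, N1=0, N2=1, N3=1, N4=1, N5=0, N6=0, giving Y=0. Observed 1.
Test 1: faults giving observed 1 are {N5 stuck-at-1, N6 stuck-at-1}.
Test 2 (A=0, B=1, C=1, D=0): fault-free N0=1, N1=0, N2=0, N3=0, N4=1, N5=0, N6=1 → 1; observed 1. Eliminates N5 stuck-at-1.
Only N6 stuck-at-1 is consistent with every test.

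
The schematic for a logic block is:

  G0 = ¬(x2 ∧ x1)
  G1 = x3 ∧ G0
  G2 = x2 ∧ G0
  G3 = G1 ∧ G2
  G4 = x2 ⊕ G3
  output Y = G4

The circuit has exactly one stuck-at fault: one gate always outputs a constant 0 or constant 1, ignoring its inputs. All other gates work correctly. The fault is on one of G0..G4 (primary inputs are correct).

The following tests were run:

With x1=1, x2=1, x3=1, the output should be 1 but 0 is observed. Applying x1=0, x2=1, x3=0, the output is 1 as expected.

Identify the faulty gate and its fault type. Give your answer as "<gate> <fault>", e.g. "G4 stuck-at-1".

Fault-free values for test 1 (x1=1, x2=1, x3=1): G0=0, G1=0, G2=0, G3=0, G4=1, giving Y=1. Observed 0.
Test 1: faults giving observed 0 are {G0 stuck-at-1, G3 stuck-at-1, G4 stuck-at-0}.
Test 2 (x1=0, x2=1, x3=0): fault-free G0=1, G1=0, G2=1, G3=0, G4=1 → 1; observed 1. Eliminates G3 stuck-at-1, G4 stuck-at-0.
Only G0 stuck-at-1 is consistent with every test.

G0 stuck-at-1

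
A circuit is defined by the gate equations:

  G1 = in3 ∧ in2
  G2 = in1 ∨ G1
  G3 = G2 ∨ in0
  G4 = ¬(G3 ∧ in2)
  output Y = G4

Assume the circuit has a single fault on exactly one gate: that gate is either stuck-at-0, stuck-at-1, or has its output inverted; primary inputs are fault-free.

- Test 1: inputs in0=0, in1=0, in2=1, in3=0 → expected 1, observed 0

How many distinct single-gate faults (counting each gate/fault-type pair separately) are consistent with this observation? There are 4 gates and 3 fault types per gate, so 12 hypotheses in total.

8

Fault-free: G1=0, G2=0, G3=0, G4=1 → 1. Observed 0.
  G1 stuck-at-0: output 1 ✗
  G1 stuck-at-1: output 0 ✓
  G1 inverted output: output 0 ✓
  G2 stuck-at-0: output 1 ✗
  G2 stuck-at-1: output 0 ✓
  G2 inverted output: output 0 ✓
  G3 stuck-at-0: output 1 ✗
  G3 stuck-at-1: output 0 ✓
  G3 inverted output: output 0 ✓
  G4 stuck-at-0: output 0 ✓
  G4 stuck-at-1: output 1 ✗
  G4 inverted output: output 0 ✓
Consistent faults: {G1 stuck-at-1, G1 inverted output, G2 stuck-at-1, G2 inverted output, G3 stuck-at-1, G3 inverted output, G4 stuck-at-0, G4 inverted output} — 8 in all.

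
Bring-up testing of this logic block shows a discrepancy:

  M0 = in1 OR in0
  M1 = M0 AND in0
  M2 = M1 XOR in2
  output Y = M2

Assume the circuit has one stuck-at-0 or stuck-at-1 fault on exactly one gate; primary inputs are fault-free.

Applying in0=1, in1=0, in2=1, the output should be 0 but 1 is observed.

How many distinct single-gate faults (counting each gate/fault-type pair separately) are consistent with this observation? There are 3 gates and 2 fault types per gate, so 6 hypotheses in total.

Fault-free: M0=1, M1=1, M2=0 → 0. Observed 1.
  M0 stuck-at-0: output 1 ✓
  M0 stuck-at-1: output 0 ✗
  M1 stuck-at-0: output 1 ✓
  M1 stuck-at-1: output 0 ✗
  M2 stuck-at-0: output 0 ✗
  M2 stuck-at-1: output 1 ✓
Consistent faults: {M0 stuck-at-0, M1 stuck-at-0, M2 stuck-at-1} — 3 in all.

3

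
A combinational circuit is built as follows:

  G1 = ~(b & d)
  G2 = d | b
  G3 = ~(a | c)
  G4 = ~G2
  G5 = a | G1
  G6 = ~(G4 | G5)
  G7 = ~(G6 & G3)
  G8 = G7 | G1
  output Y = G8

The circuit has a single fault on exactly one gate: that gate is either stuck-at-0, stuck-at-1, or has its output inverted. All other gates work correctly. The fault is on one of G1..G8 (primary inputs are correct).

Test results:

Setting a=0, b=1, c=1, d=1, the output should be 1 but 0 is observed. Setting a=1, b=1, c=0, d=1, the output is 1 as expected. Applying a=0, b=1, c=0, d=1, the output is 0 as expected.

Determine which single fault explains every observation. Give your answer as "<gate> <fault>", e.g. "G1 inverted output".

G3 stuck-at-1

Fault-free values for test 1 (a=0, b=1, c=1, d=1): G1=0, G2=1, G3=0, G4=0, G5=0, G6=1, G7=1, G8=1, giving Y=1. Observed 0.
Test 1: faults giving observed 0 are {G3 stuck-at-1, G3 inverted output, G7 stuck-at-0, G7 inverted output, G8 stuck-at-0, G8 inverted output}.
Test 2 (a=1, b=1, c=0, d=1): fault-free G1=0, G2=1, G3=0, G4=0, G5=1, G6=0, G7=1, G8=1 → 1; observed 1. Eliminates G7 stuck-at-0, G7 inverted output, G8 stuck-at-0, G8 inverted output.
Test 3 (a=0, b=1, c=0, d=1): fault-free G1=0, G2=1, G3=1, G4=0, G5=0, G6=1, G7=0, G8=0 → 0; observed 0. Eliminates G3 inverted output.
Only G3 stuck-at-1 is consistent with every test.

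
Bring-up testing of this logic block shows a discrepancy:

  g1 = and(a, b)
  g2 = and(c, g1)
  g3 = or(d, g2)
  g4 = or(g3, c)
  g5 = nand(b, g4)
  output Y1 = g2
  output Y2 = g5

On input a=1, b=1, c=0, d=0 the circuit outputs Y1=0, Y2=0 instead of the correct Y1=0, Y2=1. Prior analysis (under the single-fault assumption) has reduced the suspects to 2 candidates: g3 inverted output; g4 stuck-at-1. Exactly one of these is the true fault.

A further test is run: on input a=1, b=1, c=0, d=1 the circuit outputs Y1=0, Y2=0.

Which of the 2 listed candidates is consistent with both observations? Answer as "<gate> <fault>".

Evaluate each candidate on input a=1, b=1, c=0, d=1:
  g3 inverted output: g1=1, g2=0, g3=0 [inverted output], g4=0, g5=1 → Y1=0, Y2=1 — eliminated
  g4 stuck-at-1: g1=1, g2=0, g3=1, g4=1 [stuck-at-1], g5=0 → Y1=0, Y2=0 — matches
Only g4 stuck-at-1 reproduces the observed Y1=0, Y2=0.

g4 stuck-at-1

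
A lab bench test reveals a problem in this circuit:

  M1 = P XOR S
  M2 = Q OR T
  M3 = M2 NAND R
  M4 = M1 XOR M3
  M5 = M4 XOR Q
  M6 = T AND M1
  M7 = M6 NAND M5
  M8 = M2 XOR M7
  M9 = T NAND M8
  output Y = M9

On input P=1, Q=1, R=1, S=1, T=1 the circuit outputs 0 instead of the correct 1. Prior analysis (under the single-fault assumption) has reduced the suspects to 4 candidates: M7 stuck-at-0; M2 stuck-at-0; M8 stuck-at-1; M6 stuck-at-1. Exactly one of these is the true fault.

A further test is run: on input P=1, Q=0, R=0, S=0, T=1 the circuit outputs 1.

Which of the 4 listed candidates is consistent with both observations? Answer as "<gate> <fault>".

M6 stuck-at-1

Evaluate each candidate on input P=1, Q=0, R=0, S=0, T=1:
  M7 stuck-at-0: M1=1, M2=1, M3=1, M4=0, M5=0, M6=1, M7=0 [stuck-at-0], M8=1, M9=0 → 0 — eliminated
  M2 stuck-at-0: M1=1, M2=0 [stuck-at-0], M3=1, M4=0, M5=0, M6=1, M7=1, M8=1, M9=0 → 0 — eliminated
  M8 stuck-at-1: M1=1, M2=1, M3=1, M4=0, M5=0, M6=1, M7=1, M8=1 [stuck-at-1], M9=0 → 0 — eliminated
  M6 stuck-at-1: M1=1, M2=1, M3=1, M4=0, M5=0, M6=1 [stuck-at-1], M7=1, M8=0, M9=1 → 1 — matches
Only M6 stuck-at-1 reproduces the observed 1.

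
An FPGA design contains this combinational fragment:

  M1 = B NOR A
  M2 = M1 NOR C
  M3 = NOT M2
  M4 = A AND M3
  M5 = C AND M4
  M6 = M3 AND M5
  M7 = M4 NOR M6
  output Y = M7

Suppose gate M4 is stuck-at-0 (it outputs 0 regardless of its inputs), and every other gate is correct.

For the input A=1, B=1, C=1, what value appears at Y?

1

Propagate with M4 forced: M1=0, M2=0, M3=1, M4=0 [stuck-at-0], M5=0, M6=0, M7=1.
So Y = 1. (Without the fault it would be 0.)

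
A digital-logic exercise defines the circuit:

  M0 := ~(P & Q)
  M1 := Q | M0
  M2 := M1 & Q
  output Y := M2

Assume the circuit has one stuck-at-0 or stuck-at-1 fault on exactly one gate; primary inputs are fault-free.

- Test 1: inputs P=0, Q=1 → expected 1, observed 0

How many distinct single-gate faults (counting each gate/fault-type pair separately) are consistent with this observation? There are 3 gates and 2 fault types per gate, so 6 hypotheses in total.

2

Fault-free: M0=1, M1=1, M2=1 → 1. Observed 0.
  M0 stuck-at-0: output 1 ✗
  M0 stuck-at-1: output 1 ✗
  M1 stuck-at-0: output 0 ✓
  M1 stuck-at-1: output 1 ✗
  M2 stuck-at-0: output 0 ✓
  M2 stuck-at-1: output 1 ✗
Consistent faults: {M1 stuck-at-0, M2 stuck-at-0} — 2 in all.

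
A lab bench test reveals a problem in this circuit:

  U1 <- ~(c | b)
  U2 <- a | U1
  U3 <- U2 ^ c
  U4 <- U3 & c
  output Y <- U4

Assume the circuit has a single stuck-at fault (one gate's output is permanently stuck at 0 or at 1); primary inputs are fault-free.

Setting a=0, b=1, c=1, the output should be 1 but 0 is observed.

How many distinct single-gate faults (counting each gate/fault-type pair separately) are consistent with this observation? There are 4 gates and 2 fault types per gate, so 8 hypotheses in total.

4

Fault-free: U1=0, U2=0, U3=1, U4=1 → 1. Observed 0.
  U1 stuck-at-0: output 1 ✗
  U1 stuck-at-1: output 0 ✓
  U2 stuck-at-0: output 1 ✗
  U2 stuck-at-1: output 0 ✓
  U3 stuck-at-0: output 0 ✓
  U3 stuck-at-1: output 1 ✗
  U4 stuck-at-0: output 0 ✓
  U4 stuck-at-1: output 1 ✗
Consistent faults: {U1 stuck-at-1, U2 stuck-at-1, U3 stuck-at-0, U4 stuck-at-0} — 4 in all.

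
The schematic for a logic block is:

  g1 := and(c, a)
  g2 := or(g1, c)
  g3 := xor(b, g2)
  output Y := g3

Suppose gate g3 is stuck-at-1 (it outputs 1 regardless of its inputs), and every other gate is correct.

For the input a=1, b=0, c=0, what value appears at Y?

1

Propagate with g3 forced: g1=0, g2=0, g3=1 [stuck-at-1].
So Y = 1. (Without the fault it would be 0.)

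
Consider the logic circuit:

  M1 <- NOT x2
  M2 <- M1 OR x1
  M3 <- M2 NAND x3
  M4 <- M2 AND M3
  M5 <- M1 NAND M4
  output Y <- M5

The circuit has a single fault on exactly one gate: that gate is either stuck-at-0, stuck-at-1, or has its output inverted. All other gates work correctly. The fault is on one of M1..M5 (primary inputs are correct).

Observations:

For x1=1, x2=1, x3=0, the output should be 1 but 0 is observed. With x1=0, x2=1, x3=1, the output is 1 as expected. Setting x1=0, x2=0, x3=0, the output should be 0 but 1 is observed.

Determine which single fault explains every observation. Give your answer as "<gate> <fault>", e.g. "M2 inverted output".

M1 inverted output

Fault-free values for test 1 (x1=1, x2=1, x3=0): M1=0, M2=1, M3=1, M4=1, M5=1, giving Y=1. Observed 0.
Test 1: faults giving observed 0 are {M1 stuck-at-1, M1 inverted output, M5 stuck-at-0, M5 inverted output}.
Test 2 (x1=0, x2=1, x3=1): fault-free M1=0, M2=0, M3=1, M4=0, M5=1 → 1; observed 1. Eliminates M5 stuck-at-0, M5 inverted output.
Test 3 (x1=0, x2=0, x3=0): fault-free M1=1, M2=1, M3=1, M4=1, M5=0 → 0; observed 1. Eliminates M1 stuck-at-1.
Only M1 inverted output is consistent with every test.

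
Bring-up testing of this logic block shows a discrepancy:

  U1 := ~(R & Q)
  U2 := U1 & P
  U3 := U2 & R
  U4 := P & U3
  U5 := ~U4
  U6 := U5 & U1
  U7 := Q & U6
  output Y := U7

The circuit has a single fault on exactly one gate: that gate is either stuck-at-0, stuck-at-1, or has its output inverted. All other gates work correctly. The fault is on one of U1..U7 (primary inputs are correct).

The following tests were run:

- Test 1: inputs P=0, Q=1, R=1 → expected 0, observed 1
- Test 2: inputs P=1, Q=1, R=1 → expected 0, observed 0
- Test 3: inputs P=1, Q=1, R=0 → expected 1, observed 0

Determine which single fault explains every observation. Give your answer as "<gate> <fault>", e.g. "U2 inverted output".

U1 inverted output

Fault-free values for test 1 (P=0, Q=1, R=1): U1=0, U2=0, U3=0, U4=0, U5=1, U6=0, U7=0, giving Y=0. Observed 1.
Test 1: faults giving observed 1 are {U1 stuck-at-1, U1 inverted output, U6 stuck-at-1, U6 inverted output, U7 stuck-at-1, U7 inverted output}.
Test 2 (P=1, Q=1, R=1): fault-free U1=0, U2=0, U3=0, U4=0, U5=1, U6=0, U7=0 → 0; observed 0. Eliminates U6 stuck-at-1, U6 inverted output, U7 stuck-at-1, U7 inverted output.
Test 3 (P=1, Q=1, R=0): fault-free U1=1, U2=1, U3=0, U4=0, U5=1, U6=1, U7=1 → 1; observed 0. Eliminates U1 stuck-at-1.
Only U1 inverted output is consistent with every test.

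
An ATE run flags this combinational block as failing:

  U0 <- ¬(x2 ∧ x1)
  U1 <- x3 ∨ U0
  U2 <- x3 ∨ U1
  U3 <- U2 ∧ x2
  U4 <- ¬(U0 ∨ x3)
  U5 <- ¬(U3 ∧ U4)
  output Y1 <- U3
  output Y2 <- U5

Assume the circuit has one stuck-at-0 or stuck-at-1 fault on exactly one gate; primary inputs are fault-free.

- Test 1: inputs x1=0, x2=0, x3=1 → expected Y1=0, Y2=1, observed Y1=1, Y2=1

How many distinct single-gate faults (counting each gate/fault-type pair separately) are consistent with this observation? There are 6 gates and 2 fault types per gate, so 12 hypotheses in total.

1

Fault-free: U0=1, U1=1, U2=1, U3=0, U4=0, U5=1 → Y1=0, Y2=1. Observed Y1=1, Y2=1.
  U0 stuck-at-0: output Y1=0, Y2=1 ✗
  U0 stuck-at-1: output Y1=0, Y2=1 ✗
  U1 stuck-at-0: output Y1=0, Y2=1 ✗
  U1 stuck-at-1: output Y1=0, Y2=1 ✗
  U2 stuck-at-0: output Y1=0, Y2=1 ✗
  U2 stuck-at-1: output Y1=0, Y2=1 ✗
  U3 stuck-at-0: output Y1=0, Y2=1 ✗
  U3 stuck-at-1: output Y1=1, Y2=1 ✓
  U4 stuck-at-0: output Y1=0, Y2=1 ✗
  U4 stuck-at-1: output Y1=0, Y2=1 ✗
  U5 stuck-at-0: output Y1=0, Y2=0 ✗
  U5 stuck-at-1: output Y1=0, Y2=1 ✗
Consistent faults: {U3 stuck-at-1} — 1 in all.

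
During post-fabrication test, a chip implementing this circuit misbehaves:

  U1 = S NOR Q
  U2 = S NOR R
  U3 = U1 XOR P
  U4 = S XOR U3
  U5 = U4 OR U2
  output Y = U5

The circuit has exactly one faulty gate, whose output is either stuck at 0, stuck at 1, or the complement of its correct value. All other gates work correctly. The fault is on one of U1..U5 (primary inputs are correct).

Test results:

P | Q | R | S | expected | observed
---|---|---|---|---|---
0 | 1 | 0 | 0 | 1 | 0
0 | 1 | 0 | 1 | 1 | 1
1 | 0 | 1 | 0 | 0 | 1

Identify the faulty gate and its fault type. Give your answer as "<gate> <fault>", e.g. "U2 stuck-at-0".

U2 inverted output

Fault-free values for test 1 (P=0, Q=1, R=0, S=0): U1=0, U2=1, U3=0, U4=0, U5=1, giving Y=1. Observed 0.
Test 1: faults giving observed 0 are {U2 stuck-at-0, U2 inverted output, U5 stuck-at-0, U5 inverted output}.
Test 2 (P=0, Q=1, R=0, S=1): fault-free U1=0, U2=0, U3=0, U4=1, U5=1 → 1; observed 1. Eliminates U5 stuck-at-0, U5 inverted output.
Test 3 (P=1, Q=0, R=1, S=0): fault-free U1=1, U2=0, U3=0, U4=0, U5=0 → 0; observed 1. Eliminates U2 stuck-at-0.
Only U2 inverted output is consistent with every test.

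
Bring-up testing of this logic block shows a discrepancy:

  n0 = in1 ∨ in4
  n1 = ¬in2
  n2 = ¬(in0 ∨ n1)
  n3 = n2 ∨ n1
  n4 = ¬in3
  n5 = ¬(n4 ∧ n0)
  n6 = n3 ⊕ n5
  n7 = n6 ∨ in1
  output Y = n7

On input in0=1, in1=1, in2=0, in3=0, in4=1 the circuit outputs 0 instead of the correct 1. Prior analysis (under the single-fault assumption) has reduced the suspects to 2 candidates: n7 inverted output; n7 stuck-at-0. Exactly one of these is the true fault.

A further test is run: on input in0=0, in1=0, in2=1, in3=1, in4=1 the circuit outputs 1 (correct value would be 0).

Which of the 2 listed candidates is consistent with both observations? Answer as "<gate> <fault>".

Evaluate each candidate on input in0=0, in1=0, in2=1, in3=1, in4=1:
  n7 inverted output: n0=1, n1=0, n2=1, n3=1, n4=0, n5=1, n6=0, n7=1 [inverted output] → 1 — matches
  n7 stuck-at-0: n0=1, n1=0, n2=1, n3=1, n4=0, n5=1, n6=0, n7=0 [stuck-at-0] → 0 — eliminated
Only n7 inverted output reproduces the observed 1.

n7 inverted output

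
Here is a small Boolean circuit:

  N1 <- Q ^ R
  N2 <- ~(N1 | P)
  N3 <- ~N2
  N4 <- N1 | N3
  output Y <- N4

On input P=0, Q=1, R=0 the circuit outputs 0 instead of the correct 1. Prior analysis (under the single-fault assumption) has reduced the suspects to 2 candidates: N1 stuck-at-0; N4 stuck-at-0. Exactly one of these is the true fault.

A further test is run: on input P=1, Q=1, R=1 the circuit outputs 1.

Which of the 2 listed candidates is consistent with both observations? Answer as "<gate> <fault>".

N1 stuck-at-0

Evaluate each candidate on input P=1, Q=1, R=1:
  N1 stuck-at-0: N1=0 [stuck-at-0], N2=0, N3=1, N4=1 → 1 — matches
  N4 stuck-at-0: N1=0, N2=0, N3=1, N4=0 [stuck-at-0] → 0 — eliminated
Only N1 stuck-at-0 reproduces the observed 1.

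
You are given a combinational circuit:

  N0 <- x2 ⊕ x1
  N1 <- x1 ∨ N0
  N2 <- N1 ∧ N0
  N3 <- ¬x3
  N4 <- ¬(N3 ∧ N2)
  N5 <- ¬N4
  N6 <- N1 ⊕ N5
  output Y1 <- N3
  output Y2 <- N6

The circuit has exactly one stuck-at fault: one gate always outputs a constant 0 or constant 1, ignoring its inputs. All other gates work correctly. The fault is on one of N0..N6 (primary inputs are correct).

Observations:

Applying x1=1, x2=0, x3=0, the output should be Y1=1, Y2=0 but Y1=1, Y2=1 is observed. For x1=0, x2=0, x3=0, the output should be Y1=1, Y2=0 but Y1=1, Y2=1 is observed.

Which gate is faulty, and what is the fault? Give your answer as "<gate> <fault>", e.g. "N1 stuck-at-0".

N6 stuck-at-1

Fault-free values for test 1 (x1=1, x2=0, x3=0): N0=1, N1=1, N2=1, N3=1, N4=0, N5=1, N6=0, giving Y1=1, Y2=0. Observed Y1=1, Y2=1.
Test 1: faults giving observed Y1=1, Y2=1 are {N0 stuck-at-0, N2 stuck-at-0, N4 stuck-at-1, N5 stuck-at-0, N6 stuck-at-1}.
Test 2 (x1=0, x2=0, x3=0): fault-free N0=0, N1=0, N2=0, N3=1, N4=1, N5=0, N6=0 → Y1=1, Y2=0; observed Y1=1, Y2=1. Eliminates N0 stuck-at-0, N2 stuck-at-0, N4 stuck-at-1, N5 stuck-at-0.
Only N6 stuck-at-1 is consistent with every test.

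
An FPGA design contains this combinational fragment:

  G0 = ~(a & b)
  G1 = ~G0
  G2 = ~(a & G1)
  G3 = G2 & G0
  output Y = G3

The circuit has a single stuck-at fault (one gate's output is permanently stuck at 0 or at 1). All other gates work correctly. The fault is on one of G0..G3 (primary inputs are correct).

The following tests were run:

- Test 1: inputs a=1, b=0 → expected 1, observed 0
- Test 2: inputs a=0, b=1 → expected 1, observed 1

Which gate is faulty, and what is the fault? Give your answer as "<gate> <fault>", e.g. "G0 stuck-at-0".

G1 stuck-at-1

Fault-free values for test 1 (a=1, b=0): G0=1, G1=0, G2=1, G3=1, giving Y=1. Observed 0.
Test 1: faults giving observed 0 are {G0 stuck-at-0, G1 stuck-at-1, G2 stuck-at-0, G3 stuck-at-0}.
Test 2 (a=0, b=1): fault-free G0=1, G1=0, G2=1, G3=1 → 1; observed 1. Eliminates G0 stuck-at-0, G2 stuck-at-0, G3 stuck-at-0.
Only G1 stuck-at-1 is consistent with every test.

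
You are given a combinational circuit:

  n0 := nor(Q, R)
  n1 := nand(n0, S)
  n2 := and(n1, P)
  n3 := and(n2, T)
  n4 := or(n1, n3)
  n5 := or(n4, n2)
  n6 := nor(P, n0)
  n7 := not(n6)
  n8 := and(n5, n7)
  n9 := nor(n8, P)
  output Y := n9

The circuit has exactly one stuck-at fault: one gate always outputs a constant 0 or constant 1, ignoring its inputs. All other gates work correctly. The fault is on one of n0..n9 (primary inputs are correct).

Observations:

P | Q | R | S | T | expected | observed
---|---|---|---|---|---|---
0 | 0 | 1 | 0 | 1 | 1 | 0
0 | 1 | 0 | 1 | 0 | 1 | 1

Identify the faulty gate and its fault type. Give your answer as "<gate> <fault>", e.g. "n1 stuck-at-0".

Fault-free values for test 1 (P=0, Q=0, R=1, S=0, T=1): n0=0, n1=1, n2=0, n3=0, n4=1, n5=1, n6=1, n7=0, n8=0, n9=1, giving Y=1. Observed 0.
Test 1: faults giving observed 0 are {n0 stuck-at-1, n6 stuck-at-0, n7 stuck-at-1, n8 stuck-at-1, n9 stuck-at-0}.
Test 2 (P=0, Q=1, R=0, S=1, T=0): fault-free n0=0, n1=1, n2=0, n3=0, n4=1, n5=1, n6=1, n7=0, n8=0, n9=1 → 1; observed 1. Eliminates n6 stuck-at-0, n7 stuck-at-1, n8 stuck-at-1, n9 stuck-at-0.
Only n0 stuck-at-1 is consistent with every test.

n0 stuck-at-1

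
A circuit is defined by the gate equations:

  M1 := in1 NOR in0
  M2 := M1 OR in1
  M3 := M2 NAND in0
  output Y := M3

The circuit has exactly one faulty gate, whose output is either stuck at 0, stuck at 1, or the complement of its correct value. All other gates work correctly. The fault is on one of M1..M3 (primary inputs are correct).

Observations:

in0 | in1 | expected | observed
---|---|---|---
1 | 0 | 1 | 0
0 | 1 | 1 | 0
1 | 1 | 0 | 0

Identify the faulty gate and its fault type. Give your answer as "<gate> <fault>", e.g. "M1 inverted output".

M3 stuck-at-0

Fault-free values for test 1 (in0=1, in1=0): M1=0, M2=0, M3=1, giving Y=1. Observed 0.
Test 1: faults giving observed 0 are {M1 stuck-at-1, M1 inverted output, M2 stuck-at-1, M2 inverted output, M3 stuck-at-0, M3 inverted output}.
Test 2 (in0=0, in1=1): fault-free M1=0, M2=1, M3=1 → 1; observed 0. Eliminates M1 stuck-at-1, M1 inverted output, M2 stuck-at-1, M2 inverted output.
Test 3 (in0=1, in1=1): fault-free M1=0, M2=1, M3=0 → 0; observed 0. Eliminates M3 inverted output.
Only M3 stuck-at-0 is consistent with every test.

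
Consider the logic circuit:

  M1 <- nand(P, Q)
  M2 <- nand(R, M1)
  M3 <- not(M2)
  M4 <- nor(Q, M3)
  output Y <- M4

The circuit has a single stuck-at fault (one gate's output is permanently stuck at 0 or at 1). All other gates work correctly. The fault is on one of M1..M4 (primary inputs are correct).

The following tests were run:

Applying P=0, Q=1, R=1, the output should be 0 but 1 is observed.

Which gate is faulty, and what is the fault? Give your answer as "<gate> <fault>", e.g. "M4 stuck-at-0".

M4 stuck-at-1

Fault-free values for test 1 (P=0, Q=1, R=1): M1=1, M2=0, M3=1, M4=0, giving Y=0. Observed 1.
Test 1: faults giving observed 1 are {M4 stuck-at-1}.
Only M4 stuck-at-1 is consistent with every test.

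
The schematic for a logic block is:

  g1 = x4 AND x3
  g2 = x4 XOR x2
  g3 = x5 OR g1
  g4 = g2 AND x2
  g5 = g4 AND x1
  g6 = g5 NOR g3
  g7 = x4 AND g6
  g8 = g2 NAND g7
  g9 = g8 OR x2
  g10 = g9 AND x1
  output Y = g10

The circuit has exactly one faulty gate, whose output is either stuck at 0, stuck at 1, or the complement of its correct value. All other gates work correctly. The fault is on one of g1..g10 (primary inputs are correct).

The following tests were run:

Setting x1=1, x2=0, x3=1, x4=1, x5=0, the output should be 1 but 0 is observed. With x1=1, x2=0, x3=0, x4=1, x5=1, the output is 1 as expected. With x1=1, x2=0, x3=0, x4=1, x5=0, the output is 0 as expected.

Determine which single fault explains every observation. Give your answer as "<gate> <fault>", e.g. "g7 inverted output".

g1 stuck-at-0

Fault-free values for test 1 (x1=1, x2=0, x3=1, x4=1, x5=0): g1=1, g2=1, g3=1, g4=0, g5=0, g6=0, g7=0, g8=1, g9=1, g10=1, giving Y=1. Observed 0.
Test 1: faults giving observed 0 are {g1 stuck-at-0, g1 inverted output, g3 stuck-at-0, g3 inverted output, g6 stuck-at-1, g6 inverted output, g7 stuck-at-1, g7 inverted output, g8 stuck-at-0, g8 inverted output, g9 stuck-at-0, g9 inverted output, g10 stuck-at-0, g10 inverted output}.
Test 2 (x1=1, x2=0, x3=0, x4=1, x5=1): fault-free g1=0, g2=1, g3=1, g4=0, g5=0, g6=0, g7=0, g8=1, g9=1, g10=1 → 1; observed 1. Eliminates g3 stuck-at-0, g3 inverted output, g6 stuck-at-1, g6 inverted output, g7 stuck-at-1, g7 inverted output, g8 stuck-at-0, g8 inverted output, g9 stuck-at-0, g9 inverted output, g10 stuck-at-0, g10 inverted output.
Test 3 (x1=1, x2=0, x3=0, x4=1, x5=0): fault-free g1=0, g2=1, g3=0, g4=0, g5=0, g6=1, g7=1, g8=0, g9=0, g10=0 → 0; observed 0. Eliminates g1 inverted output.
Only g1 stuck-at-0 is consistent with every test.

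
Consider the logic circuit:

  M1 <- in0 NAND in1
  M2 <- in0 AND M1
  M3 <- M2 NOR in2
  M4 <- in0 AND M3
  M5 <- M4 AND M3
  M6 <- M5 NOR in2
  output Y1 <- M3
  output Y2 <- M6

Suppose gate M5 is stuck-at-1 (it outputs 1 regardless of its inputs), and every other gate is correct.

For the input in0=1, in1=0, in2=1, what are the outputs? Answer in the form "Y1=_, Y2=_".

Propagate with M5 forced: M1=1, M2=1, M3=0, M4=0, M5=1 [stuck-at-1], M6=0.
So the outputs are Y1=0, Y2=0. (Same as the fault-free value — the fault is masked on this input.)

Y1=0, Y2=0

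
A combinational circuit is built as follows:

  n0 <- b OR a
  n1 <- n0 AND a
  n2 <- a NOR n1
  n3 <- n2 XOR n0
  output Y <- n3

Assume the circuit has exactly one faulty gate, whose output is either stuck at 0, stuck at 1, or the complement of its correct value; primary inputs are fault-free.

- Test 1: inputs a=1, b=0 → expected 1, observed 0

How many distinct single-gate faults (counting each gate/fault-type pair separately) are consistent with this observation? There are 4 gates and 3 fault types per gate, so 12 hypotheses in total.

6

Fault-free: n0=1, n1=1, n2=0, n3=1 → 1. Observed 0.
  n0 stuck-at-0: output 0 ✓
  n0 stuck-at-1: output 1 ✗
  n0 inverted output: output 0 ✓
  n1 stuck-at-0: output 1 ✗
  n1 stuck-at-1: output 1 ✗
  n1 inverted output: output 1 ✗
  n2 stuck-at-0: output 1 ✗
  n2 stuck-at-1: output 0 ✓
  n2 inverted output: output 0 ✓
  n3 stuck-at-0: output 0 ✓
  n3 stuck-at-1: output 1 ✗
  n3 inverted output: output 0 ✓
Consistent faults: {n0 stuck-at-0, n0 inverted output, n2 stuck-at-1, n2 inverted output, n3 stuck-at-0, n3 inverted output} — 6 in all.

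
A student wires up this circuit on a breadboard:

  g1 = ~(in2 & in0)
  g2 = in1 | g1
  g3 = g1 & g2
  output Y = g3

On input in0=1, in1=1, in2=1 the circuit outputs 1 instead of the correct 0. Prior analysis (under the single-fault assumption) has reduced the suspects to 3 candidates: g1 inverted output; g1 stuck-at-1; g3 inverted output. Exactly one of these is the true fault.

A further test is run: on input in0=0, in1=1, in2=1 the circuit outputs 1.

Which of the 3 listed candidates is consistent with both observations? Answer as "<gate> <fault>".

Evaluate each candidate on input in0=0, in1=1, in2=1:
  g1 inverted output: g1=0 [inverted output], g2=1, g3=0 → 0 — eliminated
  g1 stuck-at-1: g1=1 [stuck-at-1], g2=1, g3=1 → 1 — matches
  g3 inverted output: g1=1, g2=1, g3=0 [inverted output] → 0 — eliminated
Only g1 stuck-at-1 reproduces the observed 1.

g1 stuck-at-1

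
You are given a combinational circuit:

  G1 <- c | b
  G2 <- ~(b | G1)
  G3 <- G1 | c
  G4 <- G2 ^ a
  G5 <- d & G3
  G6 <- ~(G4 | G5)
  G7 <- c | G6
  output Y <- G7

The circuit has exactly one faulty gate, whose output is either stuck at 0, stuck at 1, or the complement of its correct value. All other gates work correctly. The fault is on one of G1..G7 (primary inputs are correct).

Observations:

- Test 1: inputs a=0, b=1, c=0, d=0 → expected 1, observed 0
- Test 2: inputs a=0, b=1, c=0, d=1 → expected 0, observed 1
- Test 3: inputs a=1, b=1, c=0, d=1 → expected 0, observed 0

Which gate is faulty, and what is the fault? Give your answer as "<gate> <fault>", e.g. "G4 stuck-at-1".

Fault-free values for test 1 (a=0, b=1, c=0, d=0): G1=1, G2=0, G3=1, G4=0, G5=0, G6=1, G7=1, giving Y=1. Observed 0.
Test 1: faults giving observed 0 are {G2 stuck-at-1, G2 inverted output, G4 stuck-at-1, G4 inverted output, G5 stuck-at-1, G5 inverted output, G6 stuck-at-0, G6 inverted output, G7 stuck-at-0, G7 inverted output}.
Test 2 (a=0, b=1, c=0, d=1): fault-free G1=1, G2=0, G3=1, G4=0, G5=1, G6=0, G7=0 → 0; observed 1. Eliminates G2 stuck-at-1, G2 inverted output, G4 stuck-at-1, G4 inverted output, G5 stuck-at-1, G6 stuck-at-0, G7 stuck-at-0.
Test 3 (a=1, b=1, c=0, d=1): fault-free G1=1, G2=0, G3=1, G4=1, G5=1, G6=0, G7=0 → 0; observed 0. Eliminates G6 inverted output, G7 inverted output.
Only G5 inverted output is consistent with every test.

G5 inverted output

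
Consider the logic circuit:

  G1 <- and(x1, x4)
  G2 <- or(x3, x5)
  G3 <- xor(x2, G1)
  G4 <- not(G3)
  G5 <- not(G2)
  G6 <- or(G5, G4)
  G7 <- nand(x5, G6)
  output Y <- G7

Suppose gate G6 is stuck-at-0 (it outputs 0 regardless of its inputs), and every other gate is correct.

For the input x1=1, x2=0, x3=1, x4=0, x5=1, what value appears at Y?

Propagate with G6 forced: G1=0, G2=1, G3=0, G4=1, G5=0, G6=0 [stuck-at-0], G7=1.
So Y = 1. (Without the fault it would be 0.)

1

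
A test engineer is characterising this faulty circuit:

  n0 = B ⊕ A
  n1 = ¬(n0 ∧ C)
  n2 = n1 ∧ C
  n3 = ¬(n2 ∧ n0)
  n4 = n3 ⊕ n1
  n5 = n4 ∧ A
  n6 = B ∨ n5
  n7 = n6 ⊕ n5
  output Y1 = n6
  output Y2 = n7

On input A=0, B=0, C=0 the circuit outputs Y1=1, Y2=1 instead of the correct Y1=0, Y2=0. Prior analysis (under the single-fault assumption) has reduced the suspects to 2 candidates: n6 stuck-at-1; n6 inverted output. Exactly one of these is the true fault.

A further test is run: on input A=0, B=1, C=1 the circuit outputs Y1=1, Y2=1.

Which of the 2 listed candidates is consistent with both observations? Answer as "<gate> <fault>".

Evaluate each candidate on input A=0, B=1, C=1:
  n6 stuck-at-1: n0=1, n1=0, n2=0, n3=1, n4=1, n5=0, n6=1 [stuck-at-1], n7=1 → Y1=1, Y2=1 — matches
  n6 inverted output: n0=1, n1=0, n2=0, n3=1, n4=1, n5=0, n6=0 [inverted output], n7=0 → Y1=0, Y2=0 — eliminated
Only n6 stuck-at-1 reproduces the observed Y1=1, Y2=1.

n6 stuck-at-1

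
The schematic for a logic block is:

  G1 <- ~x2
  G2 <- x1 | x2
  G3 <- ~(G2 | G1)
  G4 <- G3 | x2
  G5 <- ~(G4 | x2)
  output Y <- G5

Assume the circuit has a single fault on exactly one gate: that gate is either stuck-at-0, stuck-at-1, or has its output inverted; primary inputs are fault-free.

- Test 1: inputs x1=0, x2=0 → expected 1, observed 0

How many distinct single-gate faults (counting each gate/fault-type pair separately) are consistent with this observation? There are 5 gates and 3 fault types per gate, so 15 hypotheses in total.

8

Fault-free: G1=1, G2=0, G3=0, G4=0, G5=1 → 1. Observed 0.
  G1: stuck-at-0, inverted output ✓; others ✗
  G2: none of the 3 fault types match ✗
  G3: stuck-at-1, inverted output ✓; others ✗
  G4: stuck-at-1, inverted output ✓; others ✗
  G5: stuck-at-0, inverted output ✓; others ✗
Consistent faults: {G1 stuck-at-0, G1 inverted output, G3 stuck-at-1, G3 inverted output, G4 stuck-at-1, G4 inverted output, G5 stuck-at-0, G5 inverted output} — 8 in all.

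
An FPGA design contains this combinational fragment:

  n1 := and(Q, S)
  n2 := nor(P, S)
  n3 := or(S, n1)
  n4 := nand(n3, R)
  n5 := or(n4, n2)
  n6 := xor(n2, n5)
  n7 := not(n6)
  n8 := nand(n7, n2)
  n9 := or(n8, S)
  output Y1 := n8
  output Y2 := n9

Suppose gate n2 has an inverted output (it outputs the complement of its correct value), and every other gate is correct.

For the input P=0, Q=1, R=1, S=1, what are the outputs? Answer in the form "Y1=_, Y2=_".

Y1=0, Y2=1

Propagate with n2 forced: n1=1, n2=1 [inverted output], n3=1, n4=0, n5=1, n6=0, n7=1, n8=0, n9=1.
So the outputs are Y1=0, Y2=1. (Without the fault they would be Y1=1, Y2=1.)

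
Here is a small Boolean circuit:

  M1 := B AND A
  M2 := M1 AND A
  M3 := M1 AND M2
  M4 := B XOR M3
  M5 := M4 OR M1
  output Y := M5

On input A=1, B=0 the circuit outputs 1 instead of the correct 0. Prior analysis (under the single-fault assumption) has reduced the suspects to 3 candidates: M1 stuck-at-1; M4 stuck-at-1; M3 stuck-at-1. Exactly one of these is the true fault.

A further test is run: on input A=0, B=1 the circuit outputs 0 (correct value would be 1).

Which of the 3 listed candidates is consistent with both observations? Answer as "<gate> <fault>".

Evaluate each candidate on input A=0, B=1:
  M1 stuck-at-1: M1=1 [stuck-at-1], M2=0, M3=0, M4=1, M5=1 → 1 — eliminated
  M4 stuck-at-1: M1=0, M2=0, M3=0, M4=1 [stuck-at-1], M5=1 → 1 — eliminated
  M3 stuck-at-1: M1=0, M2=0, M3=1 [stuck-at-1], M4=0, M5=0 → 0 — matches
Only M3 stuck-at-1 reproduces the observed 0.

M3 stuck-at-1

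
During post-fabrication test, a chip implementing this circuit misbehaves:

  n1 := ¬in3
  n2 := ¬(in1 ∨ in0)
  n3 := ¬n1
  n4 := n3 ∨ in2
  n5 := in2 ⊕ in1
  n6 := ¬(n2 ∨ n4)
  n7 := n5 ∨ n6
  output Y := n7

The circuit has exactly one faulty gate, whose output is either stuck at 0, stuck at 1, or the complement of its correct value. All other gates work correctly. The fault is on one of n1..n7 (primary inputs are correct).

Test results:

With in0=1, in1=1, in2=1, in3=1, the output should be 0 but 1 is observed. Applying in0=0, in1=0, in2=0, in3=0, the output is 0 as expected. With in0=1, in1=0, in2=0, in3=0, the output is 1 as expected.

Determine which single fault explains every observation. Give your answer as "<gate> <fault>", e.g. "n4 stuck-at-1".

n4 stuck-at-0

Fault-free values for test 1 (in0=1, in1=1, in2=1, in3=1): n1=0, n2=0, n3=1, n4=1, n5=0, n6=0, n7=0, giving Y=0. Observed 1.
Test 1: faults giving observed 1 are {n4 stuck-at-0, n4 inverted output, n5 stuck-at-1, n5 inverted output, n6 stuck-at-1, n6 inverted output, n7 stuck-at-1, n7 inverted output}.
Test 2 (in0=0, in1=0, in2=0, in3=0): fault-free n1=1, n2=1, n3=0, n4=0, n5=0, n6=0, n7=0 → 0; observed 0. Eliminates n5 stuck-at-1, n5 inverted output, n6 stuck-at-1, n6 inverted output, n7 stuck-at-1, n7 inverted output.
Test 3 (in0=1, in1=0, in2=0, in3=0): fault-free n1=1, n2=0, n3=0, n4=0, n5=0, n6=1, n7=1 → 1; observed 1. Eliminates n4 inverted output.
Only n4 stuck-at-0 is consistent with every test.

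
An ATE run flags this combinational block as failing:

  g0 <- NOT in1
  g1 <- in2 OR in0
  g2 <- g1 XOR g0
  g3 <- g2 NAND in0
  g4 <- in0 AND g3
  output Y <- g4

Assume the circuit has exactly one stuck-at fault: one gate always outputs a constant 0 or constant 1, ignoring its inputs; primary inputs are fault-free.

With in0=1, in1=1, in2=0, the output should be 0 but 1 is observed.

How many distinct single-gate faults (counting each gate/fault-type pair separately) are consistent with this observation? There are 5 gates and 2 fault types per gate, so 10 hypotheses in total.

5

Fault-free: g0=0, g1=1, g2=1, g3=0, g4=0 → 0. Observed 1.
  g0 stuck-at-0: output 0 ✗
  g0 stuck-at-1: output 1 ✓
  g1 stuck-at-0: output 1 ✓
  g1 stuck-at-1: output 0 ✗
  g2 stuck-at-0: output 1 ✓
  g2 stuck-at-1: output 0 ✗
  g3 stuck-at-0: output 0 ✗
  g3 stuck-at-1: output 1 ✓
  g4 stuck-at-0: output 0 ✗
  g4 stuck-at-1: output 1 ✓
Consistent faults: {g0 stuck-at-1, g1 stuck-at-0, g2 stuck-at-0, g3 stuck-at-1, g4 stuck-at-1} — 5 in all.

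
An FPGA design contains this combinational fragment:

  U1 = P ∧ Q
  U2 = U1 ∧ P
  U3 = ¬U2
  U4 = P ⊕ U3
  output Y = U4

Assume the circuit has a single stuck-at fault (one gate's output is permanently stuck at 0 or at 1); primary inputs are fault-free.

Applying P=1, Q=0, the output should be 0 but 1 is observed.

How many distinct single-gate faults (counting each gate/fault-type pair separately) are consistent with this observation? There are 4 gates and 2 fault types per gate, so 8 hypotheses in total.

Fault-free: U1=0, U2=0, U3=1, U4=0 → 0. Observed 1.
  U1 stuck-at-0: output 0 ✗
  U1 stuck-at-1: output 1 ✓
  U2 stuck-at-0: output 0 ✗
  U2 stuck-at-1: output 1 ✓
  U3 stuck-at-0: output 1 ✓
  U3 stuck-at-1: output 0 ✗
  U4 stuck-at-0: output 0 ✗
  U4 stuck-at-1: output 1 ✓
Consistent faults: {U1 stuck-at-1, U2 stuck-at-1, U3 stuck-at-0, U4 stuck-at-1} — 4 in all.

4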